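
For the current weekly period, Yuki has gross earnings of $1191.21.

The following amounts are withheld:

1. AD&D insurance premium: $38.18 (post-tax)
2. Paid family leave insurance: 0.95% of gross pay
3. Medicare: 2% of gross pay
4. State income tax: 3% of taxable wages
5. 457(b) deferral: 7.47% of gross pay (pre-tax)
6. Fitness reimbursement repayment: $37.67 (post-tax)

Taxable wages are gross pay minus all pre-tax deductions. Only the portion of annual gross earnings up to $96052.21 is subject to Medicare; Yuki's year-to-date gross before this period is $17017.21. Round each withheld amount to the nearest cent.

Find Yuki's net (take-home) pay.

$958.17

457(b) deferral: $1191.21 × 0.0747 = $88.98
Taxable wages = $1191.21 − $88.98 = $1102.23
State income tax: $1102.23 × 0.03 = $33.07
Paid family leave insurance: $1191.21 × 0.0095 = $11.32
Medicare: cap not yet reached, full $1191.21 is subject → $1191.21 × 0.02 = $23.82
Fitness reimbursement repayment: $37.67
AD&D insurance premium: $38.18
Total deductions = $88.98 + $33.07 + $11.32 + $23.82 + $37.67 + $38.18 = $233.04
Net pay = $1191.21 − $233.04 = $958.17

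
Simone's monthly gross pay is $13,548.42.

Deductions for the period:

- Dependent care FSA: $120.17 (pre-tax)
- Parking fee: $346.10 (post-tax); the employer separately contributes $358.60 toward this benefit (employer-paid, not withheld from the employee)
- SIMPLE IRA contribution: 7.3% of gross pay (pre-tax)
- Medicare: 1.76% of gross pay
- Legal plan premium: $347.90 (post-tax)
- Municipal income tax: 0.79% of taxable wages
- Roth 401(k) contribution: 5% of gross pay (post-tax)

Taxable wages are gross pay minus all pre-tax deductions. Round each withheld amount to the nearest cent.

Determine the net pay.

SIMPLE IRA contribution: $13,548.42 × 0.073 = $989.03
Dependent care FSA: $120.17
Pre-tax total = $989.03 + $120.17 = $1,109.20
Taxable wages = $13,548.42 − $1,109.20 = $12,439.22
Municipal income tax: $12,439.22 × 0.0079 = $98.27
Medicare: $13,548.42 × 0.0176 = $238.45
Roth 401(k) contribution: $13,548.42 × 0.05 = $677.42
Parking fee: $346.10
Legal plan premium: $347.90
(Employer's $358.60 toward parking fee is not withheld from the employee.)
Total deductions = $989.03 + $120.17 + $98.27 + $238.45 + $677.42 + $346.10 + $347.90 = $2,817.34
Net pay = $13,548.42 − $2,817.34 = $10,731.08

$10,731.08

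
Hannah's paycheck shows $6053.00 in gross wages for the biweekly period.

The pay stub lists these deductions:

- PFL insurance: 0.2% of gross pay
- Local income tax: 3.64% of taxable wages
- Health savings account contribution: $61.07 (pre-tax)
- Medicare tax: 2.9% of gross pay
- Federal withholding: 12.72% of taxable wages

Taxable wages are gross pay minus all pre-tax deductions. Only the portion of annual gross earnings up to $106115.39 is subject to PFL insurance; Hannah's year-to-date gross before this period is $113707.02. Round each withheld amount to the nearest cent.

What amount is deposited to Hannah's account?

$4836.11

Health savings account contribution: $61.07
Taxable wages = $6053.00 − $61.07 = $5991.93
Local income tax: $5991.93 × 0.0364 = $218.11
Federal withholding: $5991.93 × 0.1272 = $762.17
PFL insurance: annual cap $106115.39 already reached (YTD $113707.02), so $0.00
Medicare tax: $6053.00 × 0.029 = $175.54
Total deductions = $61.07 + $218.11 + $762.17 + $0.00 + $175.54 = $1216.89
Net pay = $6053.00 − $1216.89 = $4836.11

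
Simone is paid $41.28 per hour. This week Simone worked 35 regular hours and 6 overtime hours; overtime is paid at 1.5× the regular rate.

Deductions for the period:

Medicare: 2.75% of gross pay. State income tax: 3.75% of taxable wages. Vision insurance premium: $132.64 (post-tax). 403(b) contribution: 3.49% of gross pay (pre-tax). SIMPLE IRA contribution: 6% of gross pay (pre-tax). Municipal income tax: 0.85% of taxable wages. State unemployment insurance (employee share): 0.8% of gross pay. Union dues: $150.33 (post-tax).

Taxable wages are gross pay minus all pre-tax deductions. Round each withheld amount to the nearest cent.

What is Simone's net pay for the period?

$1,220.88

Regular pay: 35 × $41.28 = $1,444.80
Overtime pay: 6 × $41.28 × 1.5 = $371.52
Gross pay = $1,444.80 + $371.52 = $1,816.32
403(b) contribution: $1,816.32 × 0.0349 = $63.39
SIMPLE IRA contribution: $1,816.32 × 0.06 = $108.98
Pre-tax total = $63.39 + $108.98 = $172.37
Taxable wages = $1,816.32 − $172.37 = $1,643.95
State income tax: $1,643.95 × 0.0375 = $61.65
Municipal income tax: $1,643.95 × 0.0085 = $13.97
State unemployment insurance (employee share): $1,816.32 × 0.008 = $14.53
Medicare: $1,816.32 × 0.0275 = $49.95
Union dues: $150.33
Vision insurance premium: $132.64
Total deductions = $63.39 + $108.98 + $61.65 + $13.97 + $14.53 + $49.95 + $150.33 + $132.64 = $595.44
Net pay = $1,816.32 − $595.44 = $1,220.88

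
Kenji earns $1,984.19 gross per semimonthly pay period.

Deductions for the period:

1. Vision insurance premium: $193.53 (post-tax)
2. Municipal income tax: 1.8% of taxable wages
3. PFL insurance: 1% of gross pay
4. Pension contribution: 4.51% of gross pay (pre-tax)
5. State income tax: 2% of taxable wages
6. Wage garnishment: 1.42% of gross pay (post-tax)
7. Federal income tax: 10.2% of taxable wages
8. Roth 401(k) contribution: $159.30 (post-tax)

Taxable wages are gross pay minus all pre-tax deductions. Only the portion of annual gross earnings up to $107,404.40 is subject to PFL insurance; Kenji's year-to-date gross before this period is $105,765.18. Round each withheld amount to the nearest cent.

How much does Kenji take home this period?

Pension contribution: $1,984.19 × 0.0451 = $89.49
Taxable wages = $1,984.19 − $89.49 = $1,894.70
Municipal income tax: $1,894.70 × 0.018 = $34.10
Federal income tax: $1,894.70 × 0.102 = $193.26
State income tax: $1,894.70 × 0.02 = $37.89
PFL insurance: only $107,404.40 − $105,765.18 = $1,639.22 of this check is subject → $1,639.22 × 0.01 = $16.39
Vision insurance premium: $193.53
Wage garnishment: $1,984.19 × 0.0142 = $28.18
Roth 401(k) contribution: $159.30
Total deductions = $89.49 + $34.10 + $193.26 + $37.89 + $16.39 + $193.53 + $28.18 + $159.30 = $752.14
Net pay = $1,984.19 − $752.14 = $1,232.05

$1,232.05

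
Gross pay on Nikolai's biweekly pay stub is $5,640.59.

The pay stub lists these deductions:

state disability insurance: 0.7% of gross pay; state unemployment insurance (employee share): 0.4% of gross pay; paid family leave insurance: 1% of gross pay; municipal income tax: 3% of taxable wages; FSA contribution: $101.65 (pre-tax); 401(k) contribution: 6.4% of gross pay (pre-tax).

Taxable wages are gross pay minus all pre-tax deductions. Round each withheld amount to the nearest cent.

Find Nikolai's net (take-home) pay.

$4,904.15

FSA contribution: $101.65
401(k) contribution: $5,640.59 × 0.064 = $361.00
Pre-tax total = $101.65 + $361.00 = $462.65
Taxable wages = $5,640.59 − $462.65 = $5,177.94
Municipal income tax: $5,177.94 × 0.03 = $155.34
Paid family leave insurance: $5,640.59 × 0.01 = $56.41
State unemployment insurance (employee share): $5,640.59 × 0.004 = $22.56
State disability insurance: $5,640.59 × 0.007 = $39.48
Total deductions = $101.65 + $361.00 + $155.34 + $56.41 + $22.56 + $39.48 = $736.44
Net pay = $5,640.59 − $736.44 = $4,904.15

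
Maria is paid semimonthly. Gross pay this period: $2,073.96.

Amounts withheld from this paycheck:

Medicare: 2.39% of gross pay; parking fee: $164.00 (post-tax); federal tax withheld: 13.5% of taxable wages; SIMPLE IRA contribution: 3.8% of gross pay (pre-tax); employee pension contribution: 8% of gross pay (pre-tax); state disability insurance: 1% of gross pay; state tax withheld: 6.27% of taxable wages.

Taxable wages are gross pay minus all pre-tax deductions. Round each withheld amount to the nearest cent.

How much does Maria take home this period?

$1,233.28

SIMPLE IRA contribution: $2,073.96 × 0.038 = $78.81
Employee pension contribution: $2,073.96 × 0.08 = $165.92
Pre-tax total = $78.81 + $165.92 = $244.73
Taxable wages = $2,073.96 − $244.73 = $1,829.23
Federal tax withheld: $1,829.23 × 0.135 = $246.95
State tax withheld: $1,829.23 × 0.0627 = $114.69
Medicare: $2,073.96 × 0.0239 = $49.57
State disability insurance: $2,073.96 × 0.01 = $20.74
Parking fee: $164.00
Total deductions = $78.81 + $165.92 + $246.95 + $114.69 + $49.57 + $20.74 + $164.00 = $840.68
Net pay = $2,073.96 − $840.68 = $1,233.28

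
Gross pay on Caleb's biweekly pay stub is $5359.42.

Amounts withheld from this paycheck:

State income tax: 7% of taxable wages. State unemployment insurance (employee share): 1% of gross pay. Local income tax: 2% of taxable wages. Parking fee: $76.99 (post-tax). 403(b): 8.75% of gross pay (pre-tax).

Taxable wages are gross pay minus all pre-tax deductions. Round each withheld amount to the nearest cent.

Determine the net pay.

$4319.75

403(b): $5359.42 × 0.0875 = $468.95
Taxable wages = $5359.42 − $468.95 = $4890.47
Local income tax: $4890.47 × 0.02 = $97.81
State income tax: $4890.47 × 0.07 = $342.33
State unemployment insurance (employee share): $5359.42 × 0.01 = $53.59
Parking fee: $76.99
Total deductions = $468.95 + $97.81 + $342.33 + $53.59 + $76.99 = $1039.67
Net pay = $5359.42 − $1039.67 = $4319.75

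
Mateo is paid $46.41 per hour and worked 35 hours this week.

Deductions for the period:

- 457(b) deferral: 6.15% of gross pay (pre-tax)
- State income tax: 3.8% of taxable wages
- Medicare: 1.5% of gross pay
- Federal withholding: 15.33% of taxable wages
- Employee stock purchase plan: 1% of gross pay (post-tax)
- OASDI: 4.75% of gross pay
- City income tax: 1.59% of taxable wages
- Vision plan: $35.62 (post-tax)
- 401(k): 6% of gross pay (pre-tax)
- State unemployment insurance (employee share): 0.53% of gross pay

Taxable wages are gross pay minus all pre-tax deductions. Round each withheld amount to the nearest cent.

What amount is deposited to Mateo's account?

$969.31

Gross pay: 35 × $46.41 = $1,624.35
401(k): $1,624.35 × 0.06 = $97.46
457(b) deferral: $1,624.35 × 0.0615 = $99.90
Pre-tax total = $97.46 + $99.90 = $197.36
Taxable wages = $1,624.35 − $197.36 = $1,426.99
Federal withholding: $1,426.99 × 0.1533 = $218.76
State income tax: $1,426.99 × 0.038 = $54.23
City income tax: $1,426.99 × 0.0159 = $22.69
Medicare: $1,624.35 × 0.015 = $24.37
OASDI: $1,624.35 × 0.0475 = $77.16
State unemployment insurance (employee share): $1,624.35 × 0.0053 = $8.61
Vision plan: $35.62
Employee stock purchase plan: $1,624.35 × 0.01 = $16.24
Total deductions = $97.46 + $99.90 + $218.76 + $54.23 + $22.69 + $24.37 + $77.16 + $8.61 + $35.62 + $16.24 = $655.04
Net pay = $1,624.35 − $655.04 = $969.31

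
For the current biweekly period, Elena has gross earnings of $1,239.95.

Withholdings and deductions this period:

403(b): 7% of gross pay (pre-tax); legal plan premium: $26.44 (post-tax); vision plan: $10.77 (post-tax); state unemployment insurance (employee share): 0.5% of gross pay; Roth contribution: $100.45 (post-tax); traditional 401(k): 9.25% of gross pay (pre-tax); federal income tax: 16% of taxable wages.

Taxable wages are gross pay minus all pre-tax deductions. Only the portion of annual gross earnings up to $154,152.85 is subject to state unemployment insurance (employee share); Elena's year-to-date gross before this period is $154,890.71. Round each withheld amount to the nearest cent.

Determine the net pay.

$734.64

403(b): $1,239.95 × 0.07 = $86.80
Traditional 401(k): $1,239.95 × 0.0925 = $114.70
Pre-tax total = $86.80 + $114.70 = $201.50
Taxable wages = $1,239.95 − $201.50 = $1,038.45
Federal income tax: $1,038.45 × 0.16 = $166.15
State unemployment insurance (employee share): annual cap $154,152.85 already reached (YTD $154,890.71), so $0.00
Vision plan: $10.77
Roth contribution: $100.45
Legal plan premium: $26.44
Total deductions = $86.80 + $114.70 + $166.15 + $0.00 + $10.77 + $100.45 + $26.44 = $505.31
Net pay = $1,239.95 − $505.31 = $734.64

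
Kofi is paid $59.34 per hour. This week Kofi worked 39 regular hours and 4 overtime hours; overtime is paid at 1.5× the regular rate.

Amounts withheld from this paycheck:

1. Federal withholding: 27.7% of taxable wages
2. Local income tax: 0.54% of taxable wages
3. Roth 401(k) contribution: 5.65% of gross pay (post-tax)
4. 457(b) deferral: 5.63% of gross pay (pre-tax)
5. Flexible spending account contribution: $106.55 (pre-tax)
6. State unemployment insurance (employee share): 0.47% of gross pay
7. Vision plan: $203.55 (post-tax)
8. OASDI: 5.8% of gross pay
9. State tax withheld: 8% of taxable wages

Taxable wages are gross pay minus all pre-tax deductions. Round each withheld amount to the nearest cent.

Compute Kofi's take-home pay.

$1,016.95

Regular pay: 39 × $59.34 = $2,314.26
Overtime pay: 4 × $59.34 × 1.5 = $356.04
Gross pay = $2,314.26 + $356.04 = $2,670.30
457(b) deferral: $2,670.30 × 0.0563 = $150.34
Flexible spending account contribution: $106.55
Pre-tax total = $150.34 + $106.55 = $256.89
Taxable wages = $2,670.30 − $256.89 = $2,413.41
Local income tax: $2,413.41 × 0.0054 = $13.03
Federal withholding: $2,413.41 × 0.277 = $668.51
State tax withheld: $2,413.41 × 0.08 = $193.07
State unemployment insurance (employee share): $2,670.30 × 0.0047 = $12.55
OASDI: $2,670.30 × 0.058 = $154.88
Vision plan: $203.55
Roth 401(k) contribution: $2,670.30 × 0.0565 = $150.87
Total deductions = $150.34 + $106.55 + $13.03 + $668.51 + $193.07 + $12.55 + $154.88 + $203.55 + $150.87 = $1,653.35
Net pay = $2,670.30 − $1,653.35 = $1,016.95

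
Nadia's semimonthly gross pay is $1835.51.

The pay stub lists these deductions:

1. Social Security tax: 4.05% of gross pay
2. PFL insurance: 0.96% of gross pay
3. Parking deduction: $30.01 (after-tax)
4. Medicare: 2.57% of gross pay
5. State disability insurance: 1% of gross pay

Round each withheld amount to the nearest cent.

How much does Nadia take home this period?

Medicare: $1835.51 × 0.0257 = $47.17
Social Security tax: $1835.51 × 0.0405 = $74.34
PFL insurance: $1835.51 × 0.0096 = $17.62
State disability insurance: $1835.51 × 0.01 = $18.36
Parking deduction: $30.01
Total deductions = $47.17 + $74.34 + $17.62 + $18.36 + $30.01 = $187.50
Net pay = $1835.51 − $187.50 = $1648.01

$1648.01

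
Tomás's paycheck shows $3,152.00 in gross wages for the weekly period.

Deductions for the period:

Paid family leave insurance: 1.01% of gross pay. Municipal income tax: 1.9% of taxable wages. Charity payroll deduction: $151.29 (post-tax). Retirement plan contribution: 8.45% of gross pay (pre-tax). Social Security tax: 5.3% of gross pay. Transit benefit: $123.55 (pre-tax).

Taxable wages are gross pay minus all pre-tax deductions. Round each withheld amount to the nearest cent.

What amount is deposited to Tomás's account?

Retirement plan contribution: $3,152.00 × 0.0845 = $266.34
Transit benefit: $123.55
Pre-tax total = $266.34 + $123.55 = $389.89
Taxable wages = $3,152.00 − $389.89 = $2,762.11
Municipal income tax: $2,762.11 × 0.019 = $52.48
Paid family leave insurance: $3,152.00 × 0.0101 = $31.84
Social Security tax: $3,152.00 × 0.053 = $167.06
Charity payroll deduction: $151.29
Total deductions = $266.34 + $123.55 + $52.48 + $31.84 + $167.06 + $151.29 = $792.56
Net pay = $3,152.00 − $792.56 = $2,359.44

$2,359.44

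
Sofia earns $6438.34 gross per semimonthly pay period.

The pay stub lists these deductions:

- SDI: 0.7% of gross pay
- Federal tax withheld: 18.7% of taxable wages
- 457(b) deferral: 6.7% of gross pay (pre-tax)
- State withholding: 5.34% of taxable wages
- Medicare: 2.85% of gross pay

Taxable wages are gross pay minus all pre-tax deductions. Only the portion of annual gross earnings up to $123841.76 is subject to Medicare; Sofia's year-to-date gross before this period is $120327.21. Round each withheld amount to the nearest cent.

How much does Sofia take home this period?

$4417.67

457(b) deferral: $6438.34 × 0.067 = $431.37
Taxable wages = $6438.34 − $431.37 = $6006.97
State withholding: $6006.97 × 0.0534 = $320.77
Federal tax withheld: $6006.97 × 0.187 = $1123.30
Medicare: only $123841.76 − $120327.21 = $3514.55 of this check is subject → $3514.55 × 0.0285 = $100.16
SDI: $6438.34 × 0.007 = $45.07
Total deductions = $431.37 + $320.77 + $1123.30 + $100.16 + $45.07 = $2020.67
Net pay = $6438.34 − $2020.67 = $4417.67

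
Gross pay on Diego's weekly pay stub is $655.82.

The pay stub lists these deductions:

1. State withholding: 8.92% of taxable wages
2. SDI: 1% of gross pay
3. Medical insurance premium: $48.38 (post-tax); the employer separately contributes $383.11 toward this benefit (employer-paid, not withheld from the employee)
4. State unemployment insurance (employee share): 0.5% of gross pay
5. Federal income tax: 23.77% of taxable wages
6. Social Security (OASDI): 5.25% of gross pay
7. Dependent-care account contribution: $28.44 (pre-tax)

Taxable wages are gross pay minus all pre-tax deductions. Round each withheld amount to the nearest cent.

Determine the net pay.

$329.64

Dependent-care account contribution: $28.44
Taxable wages = $655.82 − $28.44 = $627.38
State withholding: $627.38 × 0.0892 = $55.96
Federal income tax: $627.38 × 0.2377 = $149.13
Social Security (OASDI): $655.82 × 0.0525 = $34.43
SDI: $655.82 × 0.01 = $6.56
State unemployment insurance (employee share): $655.82 × 0.005 = $3.28
Medical insurance premium: $48.38
(Employer's $383.11 toward medical insurance premium is not withheld from the employee.)
Total deductions = $28.44 + $55.96 + $149.13 + $34.43 + $6.56 + $3.28 + $48.38 = $326.18
Net pay = $655.82 − $326.18 = $329.64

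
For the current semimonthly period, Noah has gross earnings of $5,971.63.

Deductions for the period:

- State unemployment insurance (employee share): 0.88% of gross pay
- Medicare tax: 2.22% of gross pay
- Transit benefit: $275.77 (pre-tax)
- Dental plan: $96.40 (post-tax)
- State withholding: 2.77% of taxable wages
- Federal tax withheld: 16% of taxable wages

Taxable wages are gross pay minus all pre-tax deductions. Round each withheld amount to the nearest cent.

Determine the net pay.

$4,345.22

Transit benefit: $275.77
Taxable wages = $5,971.63 − $275.77 = $5,695.86
State withholding: $5,695.86 × 0.0277 = $157.78
Federal tax withheld: $5,695.86 × 0.16 = $911.34
Medicare tax: $5,971.63 × 0.0222 = $132.57
State unemployment insurance (employee share): $5,971.63 × 0.0088 = $52.55
Dental plan: $96.40
Total deductions = $275.77 + $157.78 + $911.34 + $132.57 + $52.55 + $96.40 = $1,626.41
Net pay = $5,971.63 − $1,626.41 = $4,345.22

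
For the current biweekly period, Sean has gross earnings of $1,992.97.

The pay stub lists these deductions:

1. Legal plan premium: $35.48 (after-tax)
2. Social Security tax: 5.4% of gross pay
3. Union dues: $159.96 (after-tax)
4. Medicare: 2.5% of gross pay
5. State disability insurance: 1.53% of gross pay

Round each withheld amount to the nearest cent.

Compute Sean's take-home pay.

$1,609.60

State disability insurance: $1,992.97 × 0.0153 = $30.49
Social Security tax: $1,992.97 × 0.054 = $107.62
Medicare: $1,992.97 × 0.025 = $49.82
Union dues: $159.96
Legal plan premium: $35.48
Total deductions = $30.49 + $107.62 + $49.82 + $159.96 + $35.48 = $383.37
Net pay = $1,992.97 − $383.37 = $1,609.60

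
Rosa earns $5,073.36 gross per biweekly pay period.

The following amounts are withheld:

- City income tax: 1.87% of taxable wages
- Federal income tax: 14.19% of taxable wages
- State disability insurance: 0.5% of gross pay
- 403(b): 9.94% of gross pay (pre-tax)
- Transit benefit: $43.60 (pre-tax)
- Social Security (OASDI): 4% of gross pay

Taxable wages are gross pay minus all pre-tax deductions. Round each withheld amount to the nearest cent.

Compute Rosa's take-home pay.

$3,570.38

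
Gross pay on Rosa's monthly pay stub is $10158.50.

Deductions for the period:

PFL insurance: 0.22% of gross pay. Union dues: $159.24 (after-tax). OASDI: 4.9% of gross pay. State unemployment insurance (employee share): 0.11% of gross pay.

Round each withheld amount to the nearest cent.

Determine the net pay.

$9467.97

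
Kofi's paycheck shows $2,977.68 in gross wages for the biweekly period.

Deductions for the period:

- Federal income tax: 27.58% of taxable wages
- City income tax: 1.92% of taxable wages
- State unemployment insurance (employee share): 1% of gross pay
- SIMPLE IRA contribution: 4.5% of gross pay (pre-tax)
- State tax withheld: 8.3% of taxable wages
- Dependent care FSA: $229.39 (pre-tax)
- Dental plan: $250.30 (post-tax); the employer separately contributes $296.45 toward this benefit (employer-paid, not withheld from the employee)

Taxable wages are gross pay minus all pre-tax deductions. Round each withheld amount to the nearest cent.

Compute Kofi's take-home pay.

SIMPLE IRA contribution: $2,977.68 × 0.045 = $134.00
Dependent care FSA: $229.39
Pre-tax total = $134.00 + $229.39 = $363.39
Taxable wages = $2,977.68 − $363.39 = $2,614.29
Federal income tax: $2,614.29 × 0.2758 = $721.02
State tax withheld: $2,614.29 × 0.083 = $216.99
City income tax: $2,614.29 × 0.0192 = $50.19
State unemployment insurance (employee share): $2,977.68 × 0.01 = $29.78
Dental plan: $250.30
(Employer's $296.45 toward dental plan is not withheld from the employee.)
Total deductions = $134.00 + $229.39 + $721.02 + $216.99 + $50.19 + $29.78 + $250.30 = $1,631.67
Net pay = $2,977.68 − $1,631.67 = $1,346.01

$1,346.01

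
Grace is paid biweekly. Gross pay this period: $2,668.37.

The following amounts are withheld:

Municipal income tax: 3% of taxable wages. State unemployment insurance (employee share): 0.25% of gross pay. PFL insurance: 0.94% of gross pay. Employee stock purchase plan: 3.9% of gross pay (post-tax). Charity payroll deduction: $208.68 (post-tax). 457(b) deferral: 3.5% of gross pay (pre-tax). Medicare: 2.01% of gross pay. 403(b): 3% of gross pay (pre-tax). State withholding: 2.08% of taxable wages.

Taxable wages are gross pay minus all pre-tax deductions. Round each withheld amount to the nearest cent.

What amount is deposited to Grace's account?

403(b): $2,668.37 × 0.03 = $80.05
457(b) deferral: $2,668.37 × 0.035 = $93.39
Pre-tax total = $80.05 + $93.39 = $173.44
Taxable wages = $2,668.37 − $173.44 = $2,494.93
Municipal income tax: $2,494.93 × 0.03 = $74.85
State withholding: $2,494.93 × 0.0208 = $51.89
Medicare: $2,668.37 × 0.0201 = $53.63
PFL insurance: $2,668.37 × 0.0094 = $25.08
State unemployment insurance (employee share): $2,668.37 × 0.0025 = $6.67
Charity payroll deduction: $208.68
Employee stock purchase plan: $2,668.37 × 0.039 = $104.07
Total deductions = $80.05 + $93.39 + $74.85 + $51.89 + $53.63 + $25.08 + $6.67 + $208.68 + $104.07 = $698.31
Net pay = $2,668.37 − $698.31 = $1,970.06

$1,970.06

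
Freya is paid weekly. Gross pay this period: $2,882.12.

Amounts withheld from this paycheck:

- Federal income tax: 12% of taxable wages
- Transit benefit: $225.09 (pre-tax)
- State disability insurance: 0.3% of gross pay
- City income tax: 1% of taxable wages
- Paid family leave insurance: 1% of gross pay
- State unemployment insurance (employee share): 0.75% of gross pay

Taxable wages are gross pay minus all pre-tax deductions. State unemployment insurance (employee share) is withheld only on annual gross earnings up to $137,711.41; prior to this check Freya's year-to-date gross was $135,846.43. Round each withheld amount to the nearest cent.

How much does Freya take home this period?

$2,260.16

Transit benefit: $225.09
Taxable wages = $2,882.12 − $225.09 = $2,657.03
Federal income tax: $2,657.03 × 0.12 = $318.84
City income tax: $2,657.03 × 0.01 = $26.57
State unemployment insurance (employee share): only $137,711.41 − $135,846.43 = $1,864.98 of this check is subject → $1,864.98 × 0.0075 = $13.99
Paid family leave insurance: $2,882.12 × 0.01 = $28.82
State disability insurance: $2,882.12 × 0.003 = $8.65
Total deductions = $225.09 + $318.84 + $26.57 + $13.99 + $28.82 + $8.65 = $621.96
Net pay = $2,882.12 − $621.96 = $2,260.16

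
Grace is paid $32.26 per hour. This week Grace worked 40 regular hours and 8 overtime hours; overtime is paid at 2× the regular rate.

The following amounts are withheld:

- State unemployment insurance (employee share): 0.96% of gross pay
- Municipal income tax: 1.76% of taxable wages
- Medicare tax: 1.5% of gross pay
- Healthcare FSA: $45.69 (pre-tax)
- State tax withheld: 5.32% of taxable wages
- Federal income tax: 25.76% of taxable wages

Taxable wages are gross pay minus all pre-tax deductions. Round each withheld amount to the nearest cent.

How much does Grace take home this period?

$1,138.16

Regular pay: 40 × $32.26 = $1,290.40
Overtime pay: 8 × $32.26 × 2 = $516.16
Gross pay = $1,290.40 + $516.16 = $1,806.56
Healthcare FSA: $45.69
Taxable wages = $1,806.56 − $45.69 = $1,760.87
Federal income tax: $1,760.87 × 0.2576 = $453.60
State tax withheld: $1,760.87 × 0.0532 = $93.68
Municipal income tax: $1,760.87 × 0.0176 = $30.99
Medicare tax: $1,806.56 × 0.015 = $27.10
State unemployment insurance (employee share): $1,806.56 × 0.0096 = $17.34
Total deductions = $45.69 + $453.60 + $93.68 + $30.99 + $27.10 + $17.34 = $668.40
Net pay = $1,806.56 − $668.40 = $1,138.16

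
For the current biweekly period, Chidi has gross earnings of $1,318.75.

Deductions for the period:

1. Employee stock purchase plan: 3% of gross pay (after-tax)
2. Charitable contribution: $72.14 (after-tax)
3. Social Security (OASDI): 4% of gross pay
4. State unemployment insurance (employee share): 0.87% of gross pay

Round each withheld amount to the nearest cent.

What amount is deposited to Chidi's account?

$1,142.83

State unemployment insurance (employee share): $1,318.75 × 0.0087 = $11.47
Social Security (OASDI): $1,318.75 × 0.04 = $52.75
Charitable contribution: $72.14
Employee stock purchase plan: $1,318.75 × 0.03 = $39.56
Total deductions = $11.47 + $52.75 + $72.14 + $39.56 = $175.92
Net pay = $1,318.75 − $175.92 = $1,142.83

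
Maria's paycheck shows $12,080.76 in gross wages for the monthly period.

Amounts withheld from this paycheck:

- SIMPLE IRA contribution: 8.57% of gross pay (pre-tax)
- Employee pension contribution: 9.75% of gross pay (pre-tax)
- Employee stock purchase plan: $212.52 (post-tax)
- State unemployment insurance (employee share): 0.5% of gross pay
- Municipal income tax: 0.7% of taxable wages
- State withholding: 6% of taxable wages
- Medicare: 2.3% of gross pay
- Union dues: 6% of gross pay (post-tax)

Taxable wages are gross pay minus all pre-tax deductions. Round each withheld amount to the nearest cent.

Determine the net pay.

SIMPLE IRA contribution: $12,080.76 × 0.0857 = $1,035.32
Employee pension contribution: $12,080.76 × 0.0975 = $1,177.87
Pre-tax total = $1,035.32 + $1,177.87 = $2,213.19
Taxable wages = $12,080.76 − $2,213.19 = $9,867.57
Municipal income tax: $9,867.57 × 0.007 = $69.07
State withholding: $9,867.57 × 0.06 = $592.05
Medicare: $12,080.76 × 0.023 = $277.86
State unemployment insurance (employee share): $12,080.76 × 0.005 = $60.40
Employee stock purchase plan: $212.52
Union dues: $12,080.76 × 0.06 = $724.85
Total deductions = $1,035.32 + $1,177.87 + $69.07 + $592.05 + $277.86 + $60.40 + $212.52 + $724.85 = $4,149.94
Net pay = $12,080.76 − $4,149.94 = $7,930.82

$7,930.82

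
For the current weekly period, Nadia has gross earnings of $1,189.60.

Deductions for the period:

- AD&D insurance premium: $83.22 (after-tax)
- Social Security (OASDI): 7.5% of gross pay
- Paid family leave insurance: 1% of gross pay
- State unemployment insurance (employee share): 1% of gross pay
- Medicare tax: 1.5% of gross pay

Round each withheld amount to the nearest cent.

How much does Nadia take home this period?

$975.52

State unemployment insurance (employee share): $1,189.60 × 0.01 = $11.90
Social Security (OASDI): $1,189.60 × 0.075 = $89.22
Paid family leave insurance: $1,189.60 × 0.01 = $11.90
Medicare tax: $1,189.60 × 0.015 = $17.84
AD&D insurance premium: $83.22
Total deductions = $11.90 + $89.22 + $11.90 + $17.84 + $83.22 = $214.08
Net pay = $1,189.60 − $214.08 = $975.52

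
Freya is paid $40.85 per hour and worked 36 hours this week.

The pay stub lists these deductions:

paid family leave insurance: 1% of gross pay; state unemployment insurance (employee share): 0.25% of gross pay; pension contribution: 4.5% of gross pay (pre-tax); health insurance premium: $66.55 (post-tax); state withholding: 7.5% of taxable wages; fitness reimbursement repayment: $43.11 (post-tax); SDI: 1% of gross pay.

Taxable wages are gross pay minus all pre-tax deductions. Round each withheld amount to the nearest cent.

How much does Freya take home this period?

$1,156.33

Gross pay: 36 × $40.85 = $1,470.60
Pension contribution: $1,470.60 × 0.045 = $66.18
Taxable wages = $1,470.60 − $66.18 = $1,404.42
State withholding: $1,404.42 × 0.075 = $105.33
SDI: $1,470.60 × 0.01 = $14.71
Paid family leave insurance: $1,470.60 × 0.01 = $14.71
State unemployment insurance (employee share): $1,470.60 × 0.0025 = $3.68
Health insurance premium: $66.55
Fitness reimbursement repayment: $43.11
Total deductions = $66.18 + $105.33 + $14.71 + $14.71 + $3.68 + $66.55 + $43.11 = $314.27
Net pay = $1,470.60 − $314.27 = $1,156.33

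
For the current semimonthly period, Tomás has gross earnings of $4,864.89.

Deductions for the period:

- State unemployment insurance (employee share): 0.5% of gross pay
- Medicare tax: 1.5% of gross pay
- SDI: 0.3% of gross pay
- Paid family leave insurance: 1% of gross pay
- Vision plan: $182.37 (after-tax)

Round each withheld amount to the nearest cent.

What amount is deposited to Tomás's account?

$4,521.99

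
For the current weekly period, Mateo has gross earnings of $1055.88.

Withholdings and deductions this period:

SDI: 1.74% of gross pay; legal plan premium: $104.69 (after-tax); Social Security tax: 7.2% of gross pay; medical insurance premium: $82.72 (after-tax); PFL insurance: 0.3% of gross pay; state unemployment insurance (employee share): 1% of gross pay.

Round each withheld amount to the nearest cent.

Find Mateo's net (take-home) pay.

PFL insurance: $1055.88 × 0.003 = $3.17
State unemployment insurance (employee share): $1055.88 × 0.01 = $10.56
Social Security tax: $1055.88 × 0.072 = $76.02
SDI: $1055.88 × 0.0174 = $18.37
Medical insurance premium: $82.72
Legal plan premium: $104.69
Total deductions = $3.17 + $10.56 + $76.02 + $18.37 + $82.72 + $104.69 = $295.53
Net pay = $1055.88 − $295.53 = $760.35

$760.35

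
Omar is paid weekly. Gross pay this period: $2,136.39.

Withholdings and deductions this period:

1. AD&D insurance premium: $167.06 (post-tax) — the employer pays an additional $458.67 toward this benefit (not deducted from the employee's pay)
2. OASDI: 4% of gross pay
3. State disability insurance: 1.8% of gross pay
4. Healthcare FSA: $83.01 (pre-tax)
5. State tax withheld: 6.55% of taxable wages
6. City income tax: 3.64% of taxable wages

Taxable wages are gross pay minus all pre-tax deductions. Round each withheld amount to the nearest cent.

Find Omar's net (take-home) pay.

Healthcare FSA: $83.01
Taxable wages = $2,136.39 − $83.01 = $2,053.38
City income tax: $2,053.38 × 0.0364 = $74.74
State tax withheld: $2,053.38 × 0.0655 = $134.50
OASDI: $2,136.39 × 0.04 = $85.46
State disability insurance: $2,136.39 × 0.018 = $38.46
AD&D insurance premium: $167.06
(Employer's $458.67 toward AD&D insurance premium is not withheld from the employee.)
Total deductions = $83.01 + $74.74 + $134.50 + $85.46 + $38.46 + $167.06 = $583.23
Net pay = $2,136.39 − $583.23 = $1,553.16

$1,553.16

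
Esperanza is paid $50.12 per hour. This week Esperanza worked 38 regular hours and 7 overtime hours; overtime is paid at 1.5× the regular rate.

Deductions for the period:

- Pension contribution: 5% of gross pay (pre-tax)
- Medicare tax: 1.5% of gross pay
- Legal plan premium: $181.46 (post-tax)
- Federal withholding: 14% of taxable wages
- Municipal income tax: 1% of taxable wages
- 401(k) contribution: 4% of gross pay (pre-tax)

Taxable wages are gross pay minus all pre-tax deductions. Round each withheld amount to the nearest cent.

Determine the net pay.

$1662.32

Regular pay: 38 × $50.12 = $1904.56
Overtime pay: 7 × $50.12 × 1.5 = $526.26
Gross pay = $1904.56 + $526.26 = $2430.82
Pension contribution: $2430.82 × 0.05 = $121.54
401(k) contribution: $2430.82 × 0.04 = $97.23
Pre-tax total = $121.54 + $97.23 = $218.77
Taxable wages = $2430.82 − $218.77 = $2212.05
Federal withholding: $2212.05 × 0.14 = $309.69
Municipal income tax: $2212.05 × 0.01 = $22.12
Medicare tax: $2430.82 × 0.015 = $36.46
Legal plan premium: $181.46
Total deductions = $121.54 + $97.23 + $309.69 + $22.12 + $36.46 + $181.46 = $768.50
Net pay = $2430.82 − $768.50 = $1662.32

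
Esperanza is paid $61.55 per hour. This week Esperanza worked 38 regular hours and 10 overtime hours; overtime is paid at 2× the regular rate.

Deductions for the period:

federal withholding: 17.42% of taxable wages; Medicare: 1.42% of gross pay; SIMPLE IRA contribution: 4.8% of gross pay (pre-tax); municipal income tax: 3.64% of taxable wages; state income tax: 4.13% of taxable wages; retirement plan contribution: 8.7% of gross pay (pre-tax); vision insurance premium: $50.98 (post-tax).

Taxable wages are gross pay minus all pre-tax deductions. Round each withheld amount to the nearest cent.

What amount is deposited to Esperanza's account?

$2,208.44

Regular pay: 38 × $61.55 = $2,338.90
Overtime pay: 10 × $61.55 × 2 = $1,231.00
Gross pay = $2,338.90 + $1,231.00 = $3,569.90
SIMPLE IRA contribution: $3,569.90 × 0.048 = $171.36
Retirement plan contribution: $3,569.90 × 0.087 = $310.58
Pre-tax total = $171.36 + $310.58 = $481.94
Taxable wages = $3,569.90 − $481.94 = $3,087.96
Federal withholding: $3,087.96 × 0.1742 = $537.92
Municipal income tax: $3,087.96 × 0.0364 = $112.40
State income tax: $3,087.96 × 0.0413 = $127.53
Medicare: $3,569.90 × 0.0142 = $50.69
Vision insurance premium: $50.98
Total deductions = $171.36 + $310.58 + $537.92 + $112.40 + $127.53 + $50.69 + $50.98 = $1,361.46
Net pay = $3,569.90 − $1,361.46 = $2,208.44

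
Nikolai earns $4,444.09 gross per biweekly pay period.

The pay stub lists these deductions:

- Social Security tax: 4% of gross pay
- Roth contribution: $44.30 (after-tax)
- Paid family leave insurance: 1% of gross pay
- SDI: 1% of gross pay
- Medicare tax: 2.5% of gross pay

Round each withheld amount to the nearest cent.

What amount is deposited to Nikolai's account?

$4,022.05

SDI: $4,444.09 × 0.01 = $44.44
Social Security tax: $4,444.09 × 0.04 = $177.76
Paid family leave insurance: $4,444.09 × 0.01 = $44.44
Medicare tax: $4,444.09 × 0.025 = $111.10
Roth contribution: $44.30
Total deductions = $44.44 + $177.76 + $44.44 + $111.10 + $44.30 = $422.04
Net pay = $4,444.09 − $422.04 = $4,022.05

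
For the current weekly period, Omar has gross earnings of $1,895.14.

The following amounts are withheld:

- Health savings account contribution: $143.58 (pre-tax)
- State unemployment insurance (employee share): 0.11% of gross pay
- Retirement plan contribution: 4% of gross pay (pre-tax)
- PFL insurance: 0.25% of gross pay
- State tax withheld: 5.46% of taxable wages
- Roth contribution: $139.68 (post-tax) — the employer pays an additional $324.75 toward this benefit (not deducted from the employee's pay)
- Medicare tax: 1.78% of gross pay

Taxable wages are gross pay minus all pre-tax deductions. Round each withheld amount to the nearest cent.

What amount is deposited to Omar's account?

Retirement plan contribution: $1,895.14 × 0.04 = $75.81
Health savings account contribution: $143.58
Pre-tax total = $75.81 + $143.58 = $219.39
Taxable wages = $1,895.14 − $219.39 = $1,675.75
State tax withheld: $1,675.75 × 0.0546 = $91.50
Medicare tax: $1,895.14 × 0.0178 = $33.73
State unemployment insurance (employee share): $1,895.14 × 0.0011 = $2.08
PFL insurance: $1,895.14 × 0.0025 = $4.74
Roth contribution: $139.68
(Employer's $324.75 toward Roth contribution is not withheld from the employee.)
Total deductions = $75.81 + $143.58 + $91.50 + $33.73 + $2.08 + $4.74 + $139.68 = $491.12
Net pay = $1,895.14 − $491.12 = $1,404.02

$1,404.02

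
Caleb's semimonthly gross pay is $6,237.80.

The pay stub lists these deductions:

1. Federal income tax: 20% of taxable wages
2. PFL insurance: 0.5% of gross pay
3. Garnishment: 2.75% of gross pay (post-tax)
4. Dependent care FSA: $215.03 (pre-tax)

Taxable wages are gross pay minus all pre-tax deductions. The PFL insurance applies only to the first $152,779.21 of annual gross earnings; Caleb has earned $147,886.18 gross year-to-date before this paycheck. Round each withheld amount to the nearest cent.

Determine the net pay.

$4,622.21

Dependent care FSA: $215.03
Taxable wages = $6,237.80 − $215.03 = $6,022.77
Federal income tax: $6,022.77 × 0.2 = $1,204.55
PFL insurance: only $152,779.21 − $147,886.18 = $4,893.03 of this check is subject → $4,893.03 × 0.005 = $24.47
Garnishment: $6,237.80 × 0.0275 = $171.54
Total deductions = $215.03 + $1,204.55 + $24.47 + $171.54 = $1,615.59
Net pay = $6,237.80 − $1,615.59 = $4,622.21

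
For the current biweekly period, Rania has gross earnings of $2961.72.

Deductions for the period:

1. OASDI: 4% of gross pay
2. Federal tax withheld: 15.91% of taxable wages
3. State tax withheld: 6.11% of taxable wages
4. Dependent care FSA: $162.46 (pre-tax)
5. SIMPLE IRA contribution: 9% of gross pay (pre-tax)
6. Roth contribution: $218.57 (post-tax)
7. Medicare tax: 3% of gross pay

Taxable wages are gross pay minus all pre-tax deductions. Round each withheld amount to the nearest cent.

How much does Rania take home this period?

Dependent care FSA: $162.46
SIMPLE IRA contribution: $2961.72 × 0.09 = $266.55
Pre-tax total = $162.46 + $266.55 = $429.01
Taxable wages = $2961.72 − $429.01 = $2532.71
State tax withheld: $2532.71 × 0.0611 = $154.75
Federal tax withheld: $2532.71 × 0.1591 = $402.95
OASDI: $2961.72 × 0.04 = $118.47
Medicare tax: $2961.72 × 0.03 = $88.85
Roth contribution: $218.57
Total deductions = $162.46 + $266.55 + $154.75 + $402.95 + $118.47 + $88.85 + $218.57 = $1412.60
Net pay = $2961.72 − $1412.60 = $1549.12

$1549.12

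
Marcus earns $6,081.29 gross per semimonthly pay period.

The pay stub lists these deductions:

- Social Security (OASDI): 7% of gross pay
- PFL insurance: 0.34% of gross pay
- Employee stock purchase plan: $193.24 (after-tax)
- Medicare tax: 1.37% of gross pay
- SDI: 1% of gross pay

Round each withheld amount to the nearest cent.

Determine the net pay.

$5,297.56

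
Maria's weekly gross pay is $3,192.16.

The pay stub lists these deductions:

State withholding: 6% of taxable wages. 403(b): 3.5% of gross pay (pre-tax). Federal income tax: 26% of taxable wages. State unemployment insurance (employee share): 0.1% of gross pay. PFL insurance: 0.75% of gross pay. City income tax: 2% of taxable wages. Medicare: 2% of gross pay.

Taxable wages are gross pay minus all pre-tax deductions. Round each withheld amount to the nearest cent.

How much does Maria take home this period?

$1,942.11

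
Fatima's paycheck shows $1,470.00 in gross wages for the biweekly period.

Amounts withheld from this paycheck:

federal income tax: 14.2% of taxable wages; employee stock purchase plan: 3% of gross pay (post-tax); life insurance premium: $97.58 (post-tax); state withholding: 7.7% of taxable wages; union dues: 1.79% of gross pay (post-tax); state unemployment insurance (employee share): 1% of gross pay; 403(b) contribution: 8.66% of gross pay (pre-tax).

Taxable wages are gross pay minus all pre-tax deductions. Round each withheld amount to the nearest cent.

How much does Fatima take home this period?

$865.96

403(b) contribution: $1,470.00 × 0.0866 = $127.30
Taxable wages = $1,470.00 − $127.30 = $1,342.70
State withholding: $1,342.70 × 0.077 = $103.39
Federal income tax: $1,342.70 × 0.142 = $190.66
State unemployment insurance (employee share): $1,470.00 × 0.01 = $14.70
Life insurance premium: $97.58
Employee stock purchase plan: $1,470.00 × 0.03 = $44.10
Union dues: $1,470.00 × 0.0179 = $26.31
Total deductions = $127.30 + $103.39 + $190.66 + $14.70 + $97.58 + $44.10 + $26.31 = $604.04
Net pay = $1,470.00 − $604.04 = $865.96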